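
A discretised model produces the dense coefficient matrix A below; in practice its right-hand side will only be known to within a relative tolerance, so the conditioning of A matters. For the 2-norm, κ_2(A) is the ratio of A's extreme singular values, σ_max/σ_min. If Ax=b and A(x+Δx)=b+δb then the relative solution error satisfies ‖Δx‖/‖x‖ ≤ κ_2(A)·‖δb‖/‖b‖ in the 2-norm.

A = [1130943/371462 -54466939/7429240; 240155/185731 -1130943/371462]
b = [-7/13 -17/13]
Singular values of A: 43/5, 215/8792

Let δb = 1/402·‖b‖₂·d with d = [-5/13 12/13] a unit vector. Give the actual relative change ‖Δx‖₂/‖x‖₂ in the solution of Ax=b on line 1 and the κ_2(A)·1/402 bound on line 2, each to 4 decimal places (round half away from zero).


0.0035
0.8748

largest singular value 43/5, smallest 215/8792
κ = σ_max/σ_min = (43/5)/(215/8792) = 351.6800
bound on ‖Δx‖/‖x‖: κ·ε = 351.6800·1/402 = 0.8748
solve Ax = b  →  x = [-37.7921 -15.6208]
2-norm of b is 1.4142; of x, 40.8932
Δx = A⁻¹·δb where δb = 1/402·1.4142·d; ‖Δx‖ = 0.1439
relative error = 0.0035
so the bound overstates the realised error by a factor of ≈ 248.6763 (computed from the unrounded values)


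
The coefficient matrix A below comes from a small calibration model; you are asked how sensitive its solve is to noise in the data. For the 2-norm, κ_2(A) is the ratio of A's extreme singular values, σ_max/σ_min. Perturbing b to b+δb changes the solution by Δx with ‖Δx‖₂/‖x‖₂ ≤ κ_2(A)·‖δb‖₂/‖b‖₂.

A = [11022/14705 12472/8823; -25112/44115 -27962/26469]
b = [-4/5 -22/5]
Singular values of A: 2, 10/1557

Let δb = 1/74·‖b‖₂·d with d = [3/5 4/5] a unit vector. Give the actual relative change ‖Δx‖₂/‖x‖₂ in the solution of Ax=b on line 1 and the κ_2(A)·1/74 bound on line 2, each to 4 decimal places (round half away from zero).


from the listed singular values, σ₁ = 2, σ_n = 10/1557
condition number: 2 ÷ (10/1557) = 311.4000
bound on ‖Δx‖/‖x‖: κ·ε = 311.4000·1/74 = 4.2081
solve Ax = b  →  x = [550.0000 -292.2000]
‖b‖₂ = 4.4721 and ‖x‖₂ = 622.8008
δb = ε·‖b‖·d = [0.0363 0.0483]; solving A·Δx = δb gives ‖Δx‖ = 9.4096
relative error = 0.0151
tightness: 0.0151 against a bound of 4.2081 (unrounded ratio ≈ 0.0036)

0.0151
4.2081


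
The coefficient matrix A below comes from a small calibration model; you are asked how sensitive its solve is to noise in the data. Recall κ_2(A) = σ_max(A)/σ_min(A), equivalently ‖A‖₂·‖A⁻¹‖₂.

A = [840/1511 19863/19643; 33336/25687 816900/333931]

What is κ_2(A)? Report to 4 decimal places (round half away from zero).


M = AᵀA = [1315207296/659821969 2465701560/659821969; 2465701560/659821969 4623356889/659821969]. tr(M)=20548665/2283121, det(M)=5184/2283121
char-poly roots: 9 and 576/2283121
so κ_2 = √(9 / (576/2283121)) = 188.8750

188.8750


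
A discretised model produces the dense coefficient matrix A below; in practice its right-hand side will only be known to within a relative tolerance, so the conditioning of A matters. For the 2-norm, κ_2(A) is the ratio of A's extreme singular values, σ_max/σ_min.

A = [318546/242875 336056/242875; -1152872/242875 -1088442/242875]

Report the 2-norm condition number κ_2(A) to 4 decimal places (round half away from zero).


M = AᵀA = [2288936644/94381225 435802752/18876245; 435802752/18876245 2076223396/94381225]. tr(M)=1038088/22445, det(M)=1336336/2805625
solving λ² − 1038088/22445·λ + 1336336/2805625 = 0 gives λ = 1156/25, 1156/112225
so κ_2 = √((1156/25) / (1156/112225)) = 67.0000

67.0000


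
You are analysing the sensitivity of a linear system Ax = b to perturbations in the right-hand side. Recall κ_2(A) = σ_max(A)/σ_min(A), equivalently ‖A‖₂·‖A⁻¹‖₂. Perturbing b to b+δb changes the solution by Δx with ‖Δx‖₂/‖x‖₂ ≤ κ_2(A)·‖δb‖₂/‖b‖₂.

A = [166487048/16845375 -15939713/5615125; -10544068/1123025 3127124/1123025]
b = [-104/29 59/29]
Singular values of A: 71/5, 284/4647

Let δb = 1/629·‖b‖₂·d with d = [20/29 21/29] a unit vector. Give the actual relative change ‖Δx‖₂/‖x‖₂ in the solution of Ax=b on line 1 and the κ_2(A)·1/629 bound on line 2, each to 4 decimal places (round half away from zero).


0.0066
0.3694

largest singular value 71/5, smallest 284/4647
κ_2(A) = (71/5) / (284/4647) = 232.3500
bound on ‖Δx‖/‖x‖: κ·ε = 232.3500·1/629 = 0.3694
solve Ax = b  →  x = [-4.8520 -15.6293]
‖b‖ = 4.1231, ‖x‖ = 16.3651
with δb = [0.0045 0.0047], A·Δx = δb → ‖Δx‖ = 0.1073
dividing the unrounded norms, ‖Δx‖/‖x‖ = 0.0066
realised/bound (from unrounded values) ≈ 0.0177


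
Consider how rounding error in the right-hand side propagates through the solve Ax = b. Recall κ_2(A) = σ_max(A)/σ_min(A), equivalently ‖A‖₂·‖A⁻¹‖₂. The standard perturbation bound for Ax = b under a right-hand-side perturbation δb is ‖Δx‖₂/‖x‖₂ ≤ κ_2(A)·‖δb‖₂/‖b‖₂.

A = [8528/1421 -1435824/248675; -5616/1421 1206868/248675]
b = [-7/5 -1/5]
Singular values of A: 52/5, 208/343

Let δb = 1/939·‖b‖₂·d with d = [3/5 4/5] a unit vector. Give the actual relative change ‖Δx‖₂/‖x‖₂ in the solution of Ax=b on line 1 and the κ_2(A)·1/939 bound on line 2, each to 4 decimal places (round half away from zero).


largest singular value 52/5, smallest 208/343
κ = σ_max/σ_min = (52/5)/(208/343) = 17.1500
κ_2(A)·‖δb‖/‖b‖ = 0.0183
solve Ax = b  →  x = [-1.2604 -1.0676]
2-norm of b is 1.4142; of x, 1.6518
re-solving with b+δb shifts x by Δx of norm 0.0025
relative error = 0.0015
so the bound overstates the realised error by a factor of ≈ 12.1475 (computed from the unrounded values)

0.0015
0.0183


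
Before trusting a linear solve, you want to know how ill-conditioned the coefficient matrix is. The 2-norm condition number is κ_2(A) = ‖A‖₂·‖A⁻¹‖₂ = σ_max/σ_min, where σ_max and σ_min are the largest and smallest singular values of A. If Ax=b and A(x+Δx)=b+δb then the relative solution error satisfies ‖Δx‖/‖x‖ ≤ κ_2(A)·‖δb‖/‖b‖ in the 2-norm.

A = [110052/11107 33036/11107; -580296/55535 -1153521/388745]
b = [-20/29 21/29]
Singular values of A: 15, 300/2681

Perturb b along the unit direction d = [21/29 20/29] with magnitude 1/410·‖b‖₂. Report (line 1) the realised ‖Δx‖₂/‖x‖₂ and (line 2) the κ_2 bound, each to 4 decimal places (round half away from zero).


largest singular value 15, smallest 300/2681
κ = σ_max/σ_min = 15/(300/2681) = 134.0500
perturbation bound = 134.0500·1/410 = 0.3270
solve Ax = b  →  x = [-0.0640 -0.0187]
2-norm of b is 1.0000; of x, 0.0667
with δb = [0.0018 0.0017], A·Δx = δb → ‖Δx‖ = 0.0218
dividing the unrounded norms, ‖Δx‖/‖x‖ = 0.3270
realised/bound = 1 exactly: the bound is attained for this b and d

0.3270
0.3270


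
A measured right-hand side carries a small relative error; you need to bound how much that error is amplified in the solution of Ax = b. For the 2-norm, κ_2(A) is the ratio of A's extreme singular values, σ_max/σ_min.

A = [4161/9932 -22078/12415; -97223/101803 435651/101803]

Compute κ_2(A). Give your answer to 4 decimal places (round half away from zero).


AᵀA = [1067110585/981192976 -2963117241/613245610; -2963117241/613245610 32924131741/1533114025]; tr = 329246801/14592400, det = 130321/14592400
solving λ² − 329246801/14592400·λ + 130321/14592400 = 0 gives λ = 361/16, 361/912025
κ = σ_max/σ_min = (19/4)/(19/955) = 238.7500

238.7500


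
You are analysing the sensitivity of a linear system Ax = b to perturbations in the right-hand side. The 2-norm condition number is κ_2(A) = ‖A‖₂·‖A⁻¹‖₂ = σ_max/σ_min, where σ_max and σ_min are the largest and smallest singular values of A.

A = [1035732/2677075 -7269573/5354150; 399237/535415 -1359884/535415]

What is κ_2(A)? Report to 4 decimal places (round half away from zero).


302.3520

form AᵀA = [17499983841/24798375625 -59991574062/24798375625; -59991574062/24798375625 822751352761/99193502500] with trace 1428402061/158709604 and determinant 140625/158709604
char-poly roots: 9 and 15625/158709604
κ = σ_max/σ_min = 3/(125/12598) = 302.3520


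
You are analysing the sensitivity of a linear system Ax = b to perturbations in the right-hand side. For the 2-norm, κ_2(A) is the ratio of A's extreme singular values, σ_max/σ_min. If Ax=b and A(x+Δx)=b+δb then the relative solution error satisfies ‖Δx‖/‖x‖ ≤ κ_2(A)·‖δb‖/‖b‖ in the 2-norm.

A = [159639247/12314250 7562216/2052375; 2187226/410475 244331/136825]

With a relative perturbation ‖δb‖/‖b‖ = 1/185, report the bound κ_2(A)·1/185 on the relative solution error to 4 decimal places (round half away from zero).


form AᵀA = [176273674557961/897282562500 4283164704154/74773546875; 4283164704154/74773546875 417864374449/24924515625] with trace 306106867261/1435652100 and determinant 709956025/57426084
char-poly roots: 5329/25 and 3330625/57426084
so κ_2 = √((5329/25) / (3330625/57426084)) = 60.6240
bound on ‖Δx‖/‖x‖: κ·ε = 60.6240·1/185 = 0.3277

0.3277


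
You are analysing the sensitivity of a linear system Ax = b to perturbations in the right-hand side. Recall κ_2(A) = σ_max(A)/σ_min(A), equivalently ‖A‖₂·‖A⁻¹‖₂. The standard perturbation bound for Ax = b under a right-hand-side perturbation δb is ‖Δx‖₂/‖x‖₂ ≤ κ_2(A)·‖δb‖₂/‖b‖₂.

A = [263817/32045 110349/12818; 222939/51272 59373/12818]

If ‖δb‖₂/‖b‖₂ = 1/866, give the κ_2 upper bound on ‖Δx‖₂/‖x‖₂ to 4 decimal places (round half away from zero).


0.3002

form AᵀA = [679740741/7841600 35685279/392080; 35685279/392080 936765/9802] with trace 49281129/270400 and determinant 531441/1081600
char-poly roots: 729/4 and 729/270400
κ = σ_max/σ_min = (27/2)/(27/520) = 260.0000
bound on ‖Δx‖/‖x‖: κ·ε = 260.0000·1/866 = 0.3002


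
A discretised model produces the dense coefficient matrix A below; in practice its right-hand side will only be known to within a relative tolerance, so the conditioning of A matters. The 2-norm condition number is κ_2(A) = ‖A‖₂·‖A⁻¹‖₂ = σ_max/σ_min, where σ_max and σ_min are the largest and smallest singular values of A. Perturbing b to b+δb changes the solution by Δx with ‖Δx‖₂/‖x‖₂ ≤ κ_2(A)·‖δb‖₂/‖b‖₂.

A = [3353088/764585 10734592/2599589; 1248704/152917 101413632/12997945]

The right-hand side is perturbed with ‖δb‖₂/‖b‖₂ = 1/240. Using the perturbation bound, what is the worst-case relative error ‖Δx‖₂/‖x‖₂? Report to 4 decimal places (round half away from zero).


form AᵀA = [50224741126144/584590222225 9566449385472/116918044445; 9566449385472/116918044445 45555402735616/584590222225] with trace 22777679872/139022645 and determinant 4294967296/17377830625
λ_max, λ_min = (22777679872/139022645 ± √12970089830611905675264/483182395569900625)/2 = 4096/25, 1048576/695113225
κ = σ_max/σ_min = (64/5)/(1024/26365) = 329.5625
worst-case relative error ≤ 329.5625 × 1/240 = 1.3732

1.3732


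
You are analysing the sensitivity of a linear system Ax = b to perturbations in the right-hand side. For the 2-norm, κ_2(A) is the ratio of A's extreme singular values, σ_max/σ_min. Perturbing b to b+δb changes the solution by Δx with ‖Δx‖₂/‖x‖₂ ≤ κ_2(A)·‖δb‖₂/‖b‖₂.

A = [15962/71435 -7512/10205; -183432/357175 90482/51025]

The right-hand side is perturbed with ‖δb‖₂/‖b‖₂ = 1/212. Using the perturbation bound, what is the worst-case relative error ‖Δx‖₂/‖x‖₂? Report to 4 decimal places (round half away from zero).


1.0368

form AᵀA = [236786596/754875625 -115946496/107839375; -115946496/107839375 56791396/15405625] with trace 4831304/1207801 and determinant 400/1207801
eigenvalues of AᵀA: λ = (tr ± √(tr²−4·det))/2 = 4, 100/1207801
κ = σ_max/σ_min = 2/(10/1099) = 219.8000
bound on ‖Δx‖/‖x‖: κ·ε = 219.8000·1/212 = 1.0368


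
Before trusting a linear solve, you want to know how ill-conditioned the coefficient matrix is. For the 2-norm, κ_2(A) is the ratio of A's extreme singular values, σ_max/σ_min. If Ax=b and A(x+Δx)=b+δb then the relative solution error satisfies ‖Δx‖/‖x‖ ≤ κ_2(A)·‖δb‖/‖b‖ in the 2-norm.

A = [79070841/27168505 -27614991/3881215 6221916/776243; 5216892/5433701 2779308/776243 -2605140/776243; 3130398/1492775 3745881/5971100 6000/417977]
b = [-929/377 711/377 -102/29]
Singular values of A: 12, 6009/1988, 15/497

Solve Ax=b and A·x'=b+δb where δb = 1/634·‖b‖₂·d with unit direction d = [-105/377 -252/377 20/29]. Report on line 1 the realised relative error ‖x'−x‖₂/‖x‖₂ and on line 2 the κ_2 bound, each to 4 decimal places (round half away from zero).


from the listed singular values, σ₁ = 12, σ_n = 15/497
κ = σ_max/σ_min = 12/(15/497) = 397.6000
perturbation bound = 397.6000·1/634 = 0.6271
solve Ax = b  →  x = [19.4707 -69.1199 -68.7328]
2-norm of b is 4.6904; of x, 99.4025
re-solving with b+δb shifts x by Δx of norm 0.2451
relative error = 0.0025
so the bound overstates the realised error by a factor of ≈ 254.3123 (computed from the unrounded values)

0.0025
0.6271


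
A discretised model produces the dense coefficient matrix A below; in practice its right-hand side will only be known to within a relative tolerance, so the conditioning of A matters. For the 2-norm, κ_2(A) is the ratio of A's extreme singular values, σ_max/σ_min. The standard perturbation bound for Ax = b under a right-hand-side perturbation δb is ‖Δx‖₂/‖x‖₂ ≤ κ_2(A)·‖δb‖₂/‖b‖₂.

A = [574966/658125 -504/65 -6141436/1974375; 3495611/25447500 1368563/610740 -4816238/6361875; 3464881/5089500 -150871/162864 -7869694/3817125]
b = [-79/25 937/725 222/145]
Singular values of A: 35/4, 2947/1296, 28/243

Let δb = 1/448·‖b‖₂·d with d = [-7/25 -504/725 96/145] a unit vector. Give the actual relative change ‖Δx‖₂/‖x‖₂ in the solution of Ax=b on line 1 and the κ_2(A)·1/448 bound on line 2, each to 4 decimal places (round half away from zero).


largest singular value 35/4, smallest 28/243
κ_2(A) = (35/4) / (28/243) = 75.9375
worst-case relative error ≤ 75.9375 × 1/448 = 0.1695
solve Ax = b  →  x = [8.5218 0.6548 1.7772]
2-norm of b is 3.7417; of x, 8.7298
re-solving with b+δb shifts x by Δx of norm 0.0725
realised ‖Δx‖/‖x‖ = 0.0083
tightness: 0.0083 against a bound of 0.1695 (unrounded ratio ≈ 0.0490)

0.0083
0.1695


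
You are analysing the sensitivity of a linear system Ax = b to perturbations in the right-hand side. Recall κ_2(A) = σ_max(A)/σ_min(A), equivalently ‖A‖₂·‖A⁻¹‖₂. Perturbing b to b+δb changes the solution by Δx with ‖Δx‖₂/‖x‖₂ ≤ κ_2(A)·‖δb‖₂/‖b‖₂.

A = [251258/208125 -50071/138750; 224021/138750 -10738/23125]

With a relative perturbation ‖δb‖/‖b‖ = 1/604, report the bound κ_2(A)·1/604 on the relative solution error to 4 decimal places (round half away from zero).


0.3308

AᵀA = [28167640249/6930562500 -684611536/577546875; -684611536/577546875 266322889/770062500]; tr = 24451637/5544450, det = 2401/4928400
char-poly roots: 441/100 and 49/443556
so κ_2 = √((441/100) / (49/443556)) = 199.8000
worst-case relative error ≤ 199.8000 × 1/604 = 0.3308


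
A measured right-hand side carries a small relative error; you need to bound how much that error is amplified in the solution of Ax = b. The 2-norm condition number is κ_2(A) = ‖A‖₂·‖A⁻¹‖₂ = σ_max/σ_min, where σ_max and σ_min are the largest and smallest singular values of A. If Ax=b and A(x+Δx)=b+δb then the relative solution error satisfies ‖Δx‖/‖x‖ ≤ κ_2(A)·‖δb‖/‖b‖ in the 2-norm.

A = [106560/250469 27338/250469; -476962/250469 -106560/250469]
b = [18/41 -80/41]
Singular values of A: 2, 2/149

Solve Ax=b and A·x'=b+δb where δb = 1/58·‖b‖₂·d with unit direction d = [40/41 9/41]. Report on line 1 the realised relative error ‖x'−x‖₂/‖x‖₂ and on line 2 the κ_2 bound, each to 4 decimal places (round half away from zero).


2.5690
2.5690

largest singular value 2, smallest 2/149
condition number: 2 ÷ (2/149) = 149.0000
perturbation bound = 149.0000·1/58 = 2.5690
solve Ax = b  →  x = [0.9756 0.2195]
2-norm of b is 2.0000; of x, 1.0000
Δx = A⁻¹·δb where δb = 1/58·2.0000·d; ‖Δx‖ = 2.5690
relative error = 2.5690
so the bound is sharp here: realised error equals the bound


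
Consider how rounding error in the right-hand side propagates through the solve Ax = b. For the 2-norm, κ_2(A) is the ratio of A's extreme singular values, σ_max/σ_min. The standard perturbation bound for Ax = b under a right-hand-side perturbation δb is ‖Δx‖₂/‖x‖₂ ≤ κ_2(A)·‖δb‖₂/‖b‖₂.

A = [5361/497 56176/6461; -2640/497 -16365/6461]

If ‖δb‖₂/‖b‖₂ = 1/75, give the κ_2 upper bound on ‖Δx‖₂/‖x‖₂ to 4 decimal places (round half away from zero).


0.1590

form AᵀA = [35709921/247009 26489472/247009; 26489472/247009 20257729/247009] with trace 55967650/247009 and determinant 87890625/247009
eigenvalues of AᵀA: λ = (tr ± √(tr²−4·det))/2 = 225, 390625/247009
κ_2(A) = √(λ_max/λ_min) = √(225 / (390625/247009)) = 11.9280
κ_2(A)·‖δb‖/‖b‖ = 0.1590


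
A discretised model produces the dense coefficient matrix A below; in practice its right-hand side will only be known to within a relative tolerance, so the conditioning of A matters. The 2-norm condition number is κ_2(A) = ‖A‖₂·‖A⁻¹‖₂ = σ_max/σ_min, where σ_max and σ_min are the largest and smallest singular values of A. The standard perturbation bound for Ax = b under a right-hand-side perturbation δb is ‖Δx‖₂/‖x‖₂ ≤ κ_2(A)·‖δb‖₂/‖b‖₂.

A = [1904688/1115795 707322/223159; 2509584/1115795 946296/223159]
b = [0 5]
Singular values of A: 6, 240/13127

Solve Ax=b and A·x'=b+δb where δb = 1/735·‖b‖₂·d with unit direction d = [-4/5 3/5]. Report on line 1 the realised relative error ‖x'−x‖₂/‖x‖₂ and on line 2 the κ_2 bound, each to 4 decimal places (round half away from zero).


0.0023
0.4465

from the listed singular values, σ₁ = 6, σ_n = 240/13127
κ = σ_max/σ_min = 6/(240/13127) = 328.1750
perturbation bound = 328.1750·1/735 = 0.4465
solve Ax = b  →  x = [-144.4694 77.8059]
2-norm of b is 5.0000; of x, 164.0889
δb = ε·‖b‖·d = [-0.0054 0.0041]; solving A·Δx = δb gives ‖Δx‖ = 0.3721
realised ‖Δx‖/‖x‖ = 0.0023
so the bound overstates the realised error by a factor of ≈ 196.9066 (computed from the unrounded values)


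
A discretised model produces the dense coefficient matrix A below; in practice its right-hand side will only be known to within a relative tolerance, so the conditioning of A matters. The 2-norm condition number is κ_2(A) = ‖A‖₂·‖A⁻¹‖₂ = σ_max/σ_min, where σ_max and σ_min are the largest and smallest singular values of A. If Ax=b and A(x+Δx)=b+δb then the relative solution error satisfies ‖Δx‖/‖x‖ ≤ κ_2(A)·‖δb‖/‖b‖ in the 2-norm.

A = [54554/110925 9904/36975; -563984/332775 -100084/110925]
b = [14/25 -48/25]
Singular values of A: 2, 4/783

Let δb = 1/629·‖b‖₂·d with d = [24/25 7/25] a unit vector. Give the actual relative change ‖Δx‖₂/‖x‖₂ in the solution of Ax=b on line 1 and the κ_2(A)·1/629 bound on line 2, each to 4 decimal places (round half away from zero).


σ_max = 2, σ_min = 4/783
κ = σ_max/σ_min = 2/(4/783) = 391.5000
κ_2(A)·‖δb‖/‖b‖ = 0.6224
solve Ax = b  →  x = [0.8824 0.4706]
‖b‖ = 2.0000, ‖x‖ = 1.0000
δb = ε·‖b‖·d = [0.0031 0.0009]; solving A·Δx = δb gives ‖Δx‖ = 0.6224
realised ‖Δx‖/‖x‖ = 0.6224
so the bound is sharp here: realised error equals the bound

0.6224
0.6224


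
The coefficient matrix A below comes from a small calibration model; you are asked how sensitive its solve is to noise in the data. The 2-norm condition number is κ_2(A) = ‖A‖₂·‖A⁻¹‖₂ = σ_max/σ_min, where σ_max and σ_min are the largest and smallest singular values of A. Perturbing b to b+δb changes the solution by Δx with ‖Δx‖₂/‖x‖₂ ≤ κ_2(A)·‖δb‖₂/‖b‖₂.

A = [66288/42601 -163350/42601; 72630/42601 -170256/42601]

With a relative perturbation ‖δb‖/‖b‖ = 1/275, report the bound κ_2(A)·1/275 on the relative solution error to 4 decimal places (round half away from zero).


AᵀA = [11497284/2157961 -27578880/2157961; -27578880/2157961 66195396/2157961]; tr = 459720/12769, det = 1296/12769
λ_max, λ_min = (459720/12769 ± √211276283904/163047361)/2 = 36, 36/12769
σ_max=√36=6, σ_min=√(36/12769)=(6/113) → κ = 113.0000
κ_2(A)·‖δb‖/‖b‖ = 0.4109

0.4109


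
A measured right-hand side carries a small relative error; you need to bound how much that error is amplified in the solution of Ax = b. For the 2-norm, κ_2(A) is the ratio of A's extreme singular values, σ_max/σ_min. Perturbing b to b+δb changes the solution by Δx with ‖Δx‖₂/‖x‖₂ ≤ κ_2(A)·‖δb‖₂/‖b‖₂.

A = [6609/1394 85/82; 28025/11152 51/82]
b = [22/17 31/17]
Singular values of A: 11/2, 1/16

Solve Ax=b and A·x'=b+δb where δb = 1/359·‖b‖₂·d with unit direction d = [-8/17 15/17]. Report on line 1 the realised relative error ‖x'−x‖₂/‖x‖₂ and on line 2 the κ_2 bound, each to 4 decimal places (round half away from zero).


from the listed singular values, σ₁ = 11/2, σ_n = 1/16
κ = σ_max/σ_min = (11/2)/(1/16) = 88.0000
bound on ‖Δx‖/‖x‖: κ·ε = 88.0000·1/359 = 0.2451
solve Ax = b  →  x = [-3.1574 15.6896]
2-norm of b is 2.2361; of x, 16.0041
Δx = A⁻¹·δb where δb = 1/359·2.2361·d; ‖Δx‖ = 0.0997
realised ‖Δx‖/‖x‖ = 0.0062
so the bound overstates the realised error by a factor of ≈ 39.3650 (computed from the unrounded values)

0.0062
0.2451


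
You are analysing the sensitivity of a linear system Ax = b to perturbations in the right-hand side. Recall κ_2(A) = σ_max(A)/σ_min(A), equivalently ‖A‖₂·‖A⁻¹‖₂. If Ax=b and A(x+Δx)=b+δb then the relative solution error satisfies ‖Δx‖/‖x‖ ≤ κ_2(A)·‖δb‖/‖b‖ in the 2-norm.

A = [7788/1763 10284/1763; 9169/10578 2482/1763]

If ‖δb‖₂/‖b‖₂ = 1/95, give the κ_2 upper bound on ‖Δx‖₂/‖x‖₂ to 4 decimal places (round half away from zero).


0.5092

M = AᵀA = [1348945/66564 149705/5547; 149705/5547 66580/1849]. tr(M)=3745825/66564, det(M)=2500/1849
solving λ² − 3745825/66564·λ + 2500/1849 = 0 gives λ = 225/4, 400/16641
so κ_2 = √((225/4) / (400/16641)) = 48.3750
bound on ‖Δx‖/‖x‖: κ·ε = 48.3750·1/95 = 0.5092


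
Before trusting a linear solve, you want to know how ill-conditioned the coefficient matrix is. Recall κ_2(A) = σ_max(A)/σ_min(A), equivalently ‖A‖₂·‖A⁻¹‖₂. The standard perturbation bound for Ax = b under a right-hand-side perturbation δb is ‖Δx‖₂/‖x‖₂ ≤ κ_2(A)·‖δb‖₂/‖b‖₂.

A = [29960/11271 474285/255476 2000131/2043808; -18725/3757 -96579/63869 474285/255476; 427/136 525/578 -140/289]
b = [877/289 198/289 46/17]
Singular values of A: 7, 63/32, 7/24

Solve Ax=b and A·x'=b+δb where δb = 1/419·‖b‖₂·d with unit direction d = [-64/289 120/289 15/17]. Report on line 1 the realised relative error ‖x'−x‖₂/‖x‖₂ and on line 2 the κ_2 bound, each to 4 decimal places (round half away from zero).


from the listed singular values, σ₁ = 7, σ_n = 7/24
κ_2(A) = 7 / (7/24) = 24.0000
perturbation bound = 24.0000·1/419 = 0.0573
solve Ax = b  →  x = [2.9011 -4.7710 4.2715]
‖b‖₂ = 4.1231 and ‖x‖₂ = 7.0302
Δx = A⁻¹·δb where δb = 1/419·4.1231·d; ‖Δx‖ = 0.0337
realised ‖Δx‖/‖x‖ = 0.0048
so the bound overstates the realised error by a factor of ≈ 11.9356 (computed from the unrounded values)

0.0048
0.0573


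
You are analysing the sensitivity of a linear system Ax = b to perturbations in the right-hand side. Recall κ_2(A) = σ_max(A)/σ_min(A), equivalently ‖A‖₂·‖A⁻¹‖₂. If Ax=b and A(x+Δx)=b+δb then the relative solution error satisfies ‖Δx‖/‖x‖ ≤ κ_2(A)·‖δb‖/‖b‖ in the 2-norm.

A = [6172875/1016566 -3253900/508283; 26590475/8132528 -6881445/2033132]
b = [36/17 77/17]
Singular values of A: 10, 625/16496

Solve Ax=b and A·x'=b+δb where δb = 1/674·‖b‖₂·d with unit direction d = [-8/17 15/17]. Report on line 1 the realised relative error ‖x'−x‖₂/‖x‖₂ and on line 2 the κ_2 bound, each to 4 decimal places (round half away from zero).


σ_max = 10, σ_min = 625/16496
κ = σ_max/σ_min = 10/(625/16496) = 263.9360
κ_2(A)·‖δb‖/‖b‖ = 0.3916
solve Ax = b  →  x = [57.6137 54.3178]
‖b‖₂ = 5.0000 and ‖x‖₂ = 79.1818
re-solving with b+δb shifts x by Δx of norm 0.1958
dividing the unrounded norms, ‖Δx‖/‖x‖ = 0.0025
so the bound overstates the realised error by a factor of ≈ 158.3636 (computed from the unrounded values)

0.0025
0.3916


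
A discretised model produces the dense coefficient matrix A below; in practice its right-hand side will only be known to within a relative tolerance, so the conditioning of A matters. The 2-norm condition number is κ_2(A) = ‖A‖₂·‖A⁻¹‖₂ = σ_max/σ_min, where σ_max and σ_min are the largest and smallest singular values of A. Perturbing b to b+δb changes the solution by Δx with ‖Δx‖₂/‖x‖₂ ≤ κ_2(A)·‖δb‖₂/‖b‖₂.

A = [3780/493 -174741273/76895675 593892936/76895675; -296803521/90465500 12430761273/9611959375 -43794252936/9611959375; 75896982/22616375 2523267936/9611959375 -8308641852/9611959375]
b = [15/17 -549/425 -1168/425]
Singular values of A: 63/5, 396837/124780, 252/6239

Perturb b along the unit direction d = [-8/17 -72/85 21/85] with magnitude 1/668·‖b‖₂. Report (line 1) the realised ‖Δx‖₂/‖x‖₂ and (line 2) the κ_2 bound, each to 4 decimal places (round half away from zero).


σ_max = 63/5, σ_min = 252/6239
condition number: (63/5) ÷ (252/6239) = 311.9500
perturbation bound = 311.9500·1/668 = 0.4670
solve Ax = b  →  x = [-0.6284 -0.1982 0.6797]
2-norm of b is 3.1623; of x, 0.9466
with δb = [-0.0022 -0.0040 0.0012], A·Δx = δb → ‖Δx‖ = 0.1172
dividing the unrounded norms, ‖Δx‖/‖x‖ = 0.1238
so the bound overstates the realised error by a factor of ≈ 3.7719 (computed from the unrounded values)

0.1238
0.4670


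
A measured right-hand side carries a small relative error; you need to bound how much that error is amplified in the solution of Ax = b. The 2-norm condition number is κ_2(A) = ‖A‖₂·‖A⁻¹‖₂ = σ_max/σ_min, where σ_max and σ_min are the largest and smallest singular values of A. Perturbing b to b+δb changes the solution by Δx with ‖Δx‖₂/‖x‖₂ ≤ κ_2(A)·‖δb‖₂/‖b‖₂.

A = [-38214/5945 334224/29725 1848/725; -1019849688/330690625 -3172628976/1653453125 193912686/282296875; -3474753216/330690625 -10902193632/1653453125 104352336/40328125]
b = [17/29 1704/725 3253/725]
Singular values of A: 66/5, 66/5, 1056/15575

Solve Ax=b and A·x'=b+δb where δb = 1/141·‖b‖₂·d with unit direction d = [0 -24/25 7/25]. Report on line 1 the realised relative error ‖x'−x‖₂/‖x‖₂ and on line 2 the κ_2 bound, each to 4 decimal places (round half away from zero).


largest singular value 66/5, smallest 1056/15575
κ = σ_max/σ_min = (66/5)/(1056/15575) = 194.6875
κ_2(A)·‖δb‖/‖b‖ = 1.3808
solve Ax = b  →  x = [-4.3627 0.7487 -14.0742]
2-norm of b is 5.0990; of x, 14.7539
Δx = A⁻¹·δb where δb = 1/141·5.0990·d; ‖Δx‖ = 0.5334
realised ‖Δx‖/‖x‖ = 0.0362
realised/bound (from unrounded values) ≈ 0.0262

0.0362
1.3808


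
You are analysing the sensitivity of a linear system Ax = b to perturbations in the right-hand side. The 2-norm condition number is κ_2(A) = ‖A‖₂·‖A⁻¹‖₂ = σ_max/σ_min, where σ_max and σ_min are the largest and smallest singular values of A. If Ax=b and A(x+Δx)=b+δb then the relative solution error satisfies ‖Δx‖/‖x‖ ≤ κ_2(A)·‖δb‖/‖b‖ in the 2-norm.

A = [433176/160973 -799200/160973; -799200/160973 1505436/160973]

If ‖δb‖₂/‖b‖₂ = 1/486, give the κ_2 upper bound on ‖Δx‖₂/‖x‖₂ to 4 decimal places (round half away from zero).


0.5730

AᵀA = [2859384384/89661961 -5361033600/89661961; -5361033600/89661961 10052104464/89661961]; tr = 44676432/310249, det = 82944/310249
eigenvalues of AᵀA: λ = (tr ± √(tr²−4·det))/2 = 144, 576/310249
κ = σ_max/σ_min = 12/(24/557) = 278.5000
worst-case relative error ≤ 278.5000 × 1/486 = 0.5730


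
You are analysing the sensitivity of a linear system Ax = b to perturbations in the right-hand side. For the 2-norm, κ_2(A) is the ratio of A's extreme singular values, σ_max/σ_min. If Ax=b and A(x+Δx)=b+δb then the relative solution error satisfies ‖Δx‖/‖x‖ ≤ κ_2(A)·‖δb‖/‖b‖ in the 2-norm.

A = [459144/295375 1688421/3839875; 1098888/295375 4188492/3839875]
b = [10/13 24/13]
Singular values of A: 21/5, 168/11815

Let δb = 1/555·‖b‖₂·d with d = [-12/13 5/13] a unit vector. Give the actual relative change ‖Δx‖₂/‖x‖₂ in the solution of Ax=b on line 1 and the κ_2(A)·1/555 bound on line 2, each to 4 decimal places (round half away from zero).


0.5322
0.5322

from the listed singular values, σ₁ = 21/5, σ_n = 168/11815
condition number: (21/5) ÷ (168/11815) = 295.3750
perturbation bound = 295.3750·1/555 = 0.5322
solve Ax = b  →  x = [0.4571 0.1333]
‖b‖₂ = 2.0000 and ‖x‖₂ = 0.4762
Δx = A⁻¹·δb where δb = 1/555·2.0000·d; ‖Δx‖ = 0.2534
relative error = 0.5322
tightness: 0.5322 against a bound of 0.5322; the bound is attained (ratio 1)


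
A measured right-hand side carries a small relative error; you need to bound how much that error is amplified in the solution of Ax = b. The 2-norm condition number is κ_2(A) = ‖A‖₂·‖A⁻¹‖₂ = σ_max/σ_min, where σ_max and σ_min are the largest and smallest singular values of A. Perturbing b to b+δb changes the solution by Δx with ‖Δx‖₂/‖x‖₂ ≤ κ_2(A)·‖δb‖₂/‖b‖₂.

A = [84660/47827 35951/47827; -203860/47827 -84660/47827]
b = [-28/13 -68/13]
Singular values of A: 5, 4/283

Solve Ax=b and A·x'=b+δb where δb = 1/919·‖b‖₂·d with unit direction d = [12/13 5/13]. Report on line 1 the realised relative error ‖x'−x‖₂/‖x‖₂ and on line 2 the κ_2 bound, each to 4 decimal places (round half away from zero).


largest singular value 5, smallest 4/283
condition number: 5 ÷ (4/283) = 353.7500
κ_2(A)·‖δb‖/‖b‖ = 0.3849
solve Ax = b  →  x = [109.5846 -260.9231]
‖b‖ = 5.6569, ‖x‖ = 283.0011
Δx = A⁻¹·δb where δb = 1/919·5.6569·d; ‖Δx‖ = 0.4355
dividing the unrounded norms, ‖Δx‖/‖x‖ = 0.0015
tightness: 0.0015 against a bound of 0.3849 (unrounded ratio ≈ 0.0040)

0.0015
0.3849


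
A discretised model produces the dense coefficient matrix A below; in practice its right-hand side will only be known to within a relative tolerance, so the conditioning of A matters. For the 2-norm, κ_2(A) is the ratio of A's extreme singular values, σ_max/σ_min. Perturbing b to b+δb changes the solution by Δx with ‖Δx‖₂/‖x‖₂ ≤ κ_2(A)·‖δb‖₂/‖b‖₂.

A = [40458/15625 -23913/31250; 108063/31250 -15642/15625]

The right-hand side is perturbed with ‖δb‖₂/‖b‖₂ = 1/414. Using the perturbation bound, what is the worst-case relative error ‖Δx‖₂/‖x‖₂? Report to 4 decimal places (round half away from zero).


0.9058

AᵀA = [729000441/39062500 -53155872/9765625; -53155872/9765625 62020809/39062500]; tr = 632817/31250, det = 729/250000
char-poly roots: 81/4 and 9/62500
so κ_2 = √((81/4) / (9/62500)) = 375.0000
perturbation bound = 375.0000·1/414 = 0.9058


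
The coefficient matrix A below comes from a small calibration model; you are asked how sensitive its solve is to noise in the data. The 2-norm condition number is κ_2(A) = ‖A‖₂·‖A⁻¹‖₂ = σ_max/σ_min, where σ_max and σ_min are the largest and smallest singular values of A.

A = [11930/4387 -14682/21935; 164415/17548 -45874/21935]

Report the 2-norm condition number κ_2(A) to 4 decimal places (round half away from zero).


M = AᵀA = [714865625/7510544 -20104875/938818; -20104875/938818 2263400/469409]. tr(M)=18319025/183184, det(M)=15625/45796
char-poly roots: 100 and 625/183184
κ = σ_max/σ_min = 10/(25/428) = 171.2000

171.2000


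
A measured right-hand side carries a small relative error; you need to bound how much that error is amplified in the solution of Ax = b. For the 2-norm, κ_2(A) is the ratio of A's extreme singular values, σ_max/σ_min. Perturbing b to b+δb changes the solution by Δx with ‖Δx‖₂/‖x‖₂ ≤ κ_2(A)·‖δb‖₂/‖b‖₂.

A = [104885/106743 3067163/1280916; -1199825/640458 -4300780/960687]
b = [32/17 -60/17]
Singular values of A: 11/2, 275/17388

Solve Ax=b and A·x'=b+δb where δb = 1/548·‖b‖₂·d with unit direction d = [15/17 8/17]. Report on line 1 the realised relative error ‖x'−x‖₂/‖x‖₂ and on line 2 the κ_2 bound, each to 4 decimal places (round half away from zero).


from the listed singular values, σ₁ = 11/2, σ_n = 275/17388
κ = σ_max/σ_min = (11/2)/(275/17388) = 347.7600
worst-case relative error ≤ 347.7600 × 1/548 = 0.6346
solve Ax = b  →  x = [0.2797 0.6713]
2-norm of b is 4.0000; of x, 0.7273
with δb = [0.0064 0.0034], A·Δx = δb → ‖Δx‖ = 0.4615
dividing the unrounded norms, ‖Δx‖/‖x‖ = 0.6346
so the bound is sharp here: realised error equals the bound

0.6346
0.6346


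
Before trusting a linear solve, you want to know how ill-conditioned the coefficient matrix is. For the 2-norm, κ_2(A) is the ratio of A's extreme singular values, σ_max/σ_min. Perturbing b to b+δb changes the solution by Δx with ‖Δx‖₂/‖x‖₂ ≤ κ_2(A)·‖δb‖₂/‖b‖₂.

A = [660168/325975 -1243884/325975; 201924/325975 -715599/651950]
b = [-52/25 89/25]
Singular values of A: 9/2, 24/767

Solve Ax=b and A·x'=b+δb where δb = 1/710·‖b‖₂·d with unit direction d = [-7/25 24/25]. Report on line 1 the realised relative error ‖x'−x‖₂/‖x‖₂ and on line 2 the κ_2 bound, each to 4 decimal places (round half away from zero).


0.0015
0.2026

σ_max = 9/2, σ_min = 24/767
κ = σ_max/σ_min = (9/2)/(24/767) = 143.8125
bound on ‖Δx‖/‖x‖: κ·ε = 143.8125·1/710 = 0.2026
solve Ax = b  →  x = [112.6895 60.3529]
2-norm of b is 4.1231; of x, 127.8335
δb = ε·‖b‖·d = [-0.0016 0.0056]; solving A·Δx = δb gives ‖Δx‖ = 0.1856
relative error = 0.0015
tightness: 0.0015 against a bound of 0.2026 (unrounded ratio ≈ 0.0072)


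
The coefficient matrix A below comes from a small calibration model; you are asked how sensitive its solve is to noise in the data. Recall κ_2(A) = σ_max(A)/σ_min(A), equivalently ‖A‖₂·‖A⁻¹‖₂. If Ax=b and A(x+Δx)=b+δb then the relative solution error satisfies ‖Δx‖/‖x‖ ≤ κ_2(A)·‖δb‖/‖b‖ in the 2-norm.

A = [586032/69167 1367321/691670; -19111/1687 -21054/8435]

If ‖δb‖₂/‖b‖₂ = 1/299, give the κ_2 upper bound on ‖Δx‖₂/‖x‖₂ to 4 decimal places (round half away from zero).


form AᵀA = [957385674625/4784073889 215403824610/4784073889; 215403824610/4784073889 194004814249/19136295556] with trace 2393544029/11383876 and determinant 17682025/11383876
char-poly roots: 841/4 and 21025/2845969
so κ_2 = √((841/4) / (21025/2845969)) = 168.7000
bound on ‖Δx‖/‖x‖: κ·ε = 168.7000·1/299 = 0.5642

0.5642


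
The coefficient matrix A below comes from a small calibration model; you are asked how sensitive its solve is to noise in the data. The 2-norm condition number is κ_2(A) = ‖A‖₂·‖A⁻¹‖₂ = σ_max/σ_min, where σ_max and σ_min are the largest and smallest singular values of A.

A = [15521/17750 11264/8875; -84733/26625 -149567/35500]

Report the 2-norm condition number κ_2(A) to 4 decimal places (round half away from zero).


85.2000

M = AᵀA = [49418941/4536900 21955571/1512300; 21955571/1512300 39040529/2016400]. tr(M)=21961621/725904, det(M)=366025/2903616
char-poly roots: 121/4 and 3025/725904
so κ_2 = √((121/4) / (3025/725904)) = 85.2000


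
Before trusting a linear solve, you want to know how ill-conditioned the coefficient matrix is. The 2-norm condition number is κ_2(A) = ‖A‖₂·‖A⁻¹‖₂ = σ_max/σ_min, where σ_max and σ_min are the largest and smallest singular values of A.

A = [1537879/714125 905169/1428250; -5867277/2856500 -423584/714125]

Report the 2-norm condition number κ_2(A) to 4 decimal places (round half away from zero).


M = AᵀA = [17185752317/1940450000 626559507/242556250; 626559507/242556250 365523077/485112500]. tr(M)=149182757/15523600, det(M)=923521/1552360000
solving λ² − 149182757/15523600·λ + 923521/1552360000 = 0 gives λ = 961/100, 961/15523600
κ_2(A) = √(λ_max/λ_min) = √((961/100) / (961/15523600)) = 394.0000

394.0000


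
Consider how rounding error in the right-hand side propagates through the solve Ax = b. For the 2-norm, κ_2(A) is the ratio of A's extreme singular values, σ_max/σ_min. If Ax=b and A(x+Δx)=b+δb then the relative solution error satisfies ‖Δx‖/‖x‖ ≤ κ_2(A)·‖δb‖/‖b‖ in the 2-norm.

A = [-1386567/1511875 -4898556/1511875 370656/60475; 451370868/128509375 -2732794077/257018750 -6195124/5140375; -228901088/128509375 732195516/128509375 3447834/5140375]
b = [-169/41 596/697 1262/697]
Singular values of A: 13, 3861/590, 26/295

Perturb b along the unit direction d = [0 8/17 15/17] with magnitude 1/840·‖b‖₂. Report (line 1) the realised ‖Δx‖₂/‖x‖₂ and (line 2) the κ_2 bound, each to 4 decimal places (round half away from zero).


σ_max = 13, σ_min = 26/295
κ_2(A) = 13 / (26/295) = 147.5000
κ_2(A)·‖δb‖/‖b‖ = 0.1756
solve Ax = b  →  x = [21.0560 6.2215 5.7671]
‖b‖₂ = 4.5826 and ‖x‖₂ = 22.7007
δb = ε·‖b‖·d = [0.0000 0.0026 0.0048]; solving A·Δx = δb gives ‖Δx‖ = 0.0619
dividing the unrounded norms, ‖Δx‖/‖x‖ = 0.0027
so the bound overstates the realised error by a factor of ≈ 64.3980 (computed from the unrounded values)

0.0027
0.1756


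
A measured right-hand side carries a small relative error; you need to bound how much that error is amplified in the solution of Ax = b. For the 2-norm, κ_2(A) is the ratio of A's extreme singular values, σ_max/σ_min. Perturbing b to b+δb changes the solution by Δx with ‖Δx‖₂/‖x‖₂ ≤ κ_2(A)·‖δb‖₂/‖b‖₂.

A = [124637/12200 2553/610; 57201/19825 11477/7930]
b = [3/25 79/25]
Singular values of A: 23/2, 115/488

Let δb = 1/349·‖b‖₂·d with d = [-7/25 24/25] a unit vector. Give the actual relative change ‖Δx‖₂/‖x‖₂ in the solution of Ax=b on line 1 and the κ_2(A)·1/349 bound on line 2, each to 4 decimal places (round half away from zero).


σ_max = 23/2, σ_min = 115/488
κ = σ_max/σ_min = (23/2)/(115/488) = 48.8000
perturbation bound = 48.8000·1/349 = 0.1398
solve Ax = b  →  x = [-4.8161 11.7846]
‖b‖ = 3.1623, ‖x‖ = 12.7307
re-solving with b+δb shifts x by Δx of norm 0.0385
dividing the unrounded norms, ‖Δx‖/‖x‖ = 0.0030
so the bound overstates the realised error by a factor of ≈ 46.2968 (computed from the unrounded values)

0.0030
0.1398


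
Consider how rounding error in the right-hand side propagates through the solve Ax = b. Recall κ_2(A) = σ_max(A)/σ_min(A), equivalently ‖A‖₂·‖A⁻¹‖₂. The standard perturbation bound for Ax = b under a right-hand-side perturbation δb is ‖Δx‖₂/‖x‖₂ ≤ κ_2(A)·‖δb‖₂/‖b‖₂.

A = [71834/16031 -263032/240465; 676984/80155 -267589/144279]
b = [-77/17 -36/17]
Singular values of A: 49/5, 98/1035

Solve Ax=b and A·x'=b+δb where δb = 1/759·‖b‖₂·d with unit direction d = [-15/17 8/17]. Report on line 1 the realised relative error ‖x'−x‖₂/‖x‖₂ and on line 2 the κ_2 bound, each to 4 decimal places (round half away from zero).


from the listed singular values, σ₁ = 49/5, σ_n = 98/1035
condition number: (49/5) ÷ (98/1035) = 103.5000
bound on ‖Δx‖/‖x‖: κ·ε = 103.5000·1/759 = 0.1364
solve Ax = b  →  x = [6.5567 31.0005]
2-norm of b is 5.0000; of x, 31.6863
δb = ε·‖b‖·d = [-0.0058 0.0031]; solving A·Δx = δb gives ‖Δx‖ = 0.0696
relative error = 0.0022
tightness: 0.0022 against a bound of 0.1364 (unrounded ratio ≈ 0.0161)

0.0022
0.1364
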